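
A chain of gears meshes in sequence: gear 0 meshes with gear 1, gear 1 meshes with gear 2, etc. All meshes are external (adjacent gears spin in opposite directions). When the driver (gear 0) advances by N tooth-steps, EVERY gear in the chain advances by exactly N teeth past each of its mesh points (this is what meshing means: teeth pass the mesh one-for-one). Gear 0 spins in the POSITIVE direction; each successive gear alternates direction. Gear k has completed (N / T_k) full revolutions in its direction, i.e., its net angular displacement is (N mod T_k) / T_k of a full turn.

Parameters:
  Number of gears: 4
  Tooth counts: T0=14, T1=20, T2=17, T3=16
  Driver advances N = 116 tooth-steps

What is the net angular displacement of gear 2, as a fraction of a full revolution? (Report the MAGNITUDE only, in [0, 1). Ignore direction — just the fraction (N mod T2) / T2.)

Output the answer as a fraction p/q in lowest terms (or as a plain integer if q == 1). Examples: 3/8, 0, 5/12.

Answer: 14/17

Derivation:
Chain of 4 gears, tooth counts: [14, 20, 17, 16]
  gear 0: T0=14, direction=positive, advance = 116 mod 14 = 4 teeth = 4/14 turn
  gear 1: T1=20, direction=negative, advance = 116 mod 20 = 16 teeth = 16/20 turn
  gear 2: T2=17, direction=positive, advance = 116 mod 17 = 14 teeth = 14/17 turn
  gear 3: T3=16, direction=negative, advance = 116 mod 16 = 4 teeth = 4/16 turn
Gear 2: 116 mod 17 = 14
Fraction = 14 / 17 = 14/17 (gcd(14,17)=1) = 14/17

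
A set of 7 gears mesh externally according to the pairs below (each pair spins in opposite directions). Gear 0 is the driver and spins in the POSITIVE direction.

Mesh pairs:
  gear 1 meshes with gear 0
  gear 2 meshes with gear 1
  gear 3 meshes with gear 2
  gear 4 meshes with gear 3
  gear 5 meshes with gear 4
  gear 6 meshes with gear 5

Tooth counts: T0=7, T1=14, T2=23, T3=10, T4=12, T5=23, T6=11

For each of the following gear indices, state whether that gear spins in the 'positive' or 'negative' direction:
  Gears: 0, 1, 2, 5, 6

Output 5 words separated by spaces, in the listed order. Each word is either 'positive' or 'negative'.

Gear 0 (driver): positive (depth 0)
  gear 1: meshes with gear 0 -> depth 1 -> negative (opposite of gear 0)
  gear 2: meshes with gear 1 -> depth 2 -> positive (opposite of gear 1)
  gear 3: meshes with gear 2 -> depth 3 -> negative (opposite of gear 2)
  gear 4: meshes with gear 3 -> depth 4 -> positive (opposite of gear 3)
  gear 5: meshes with gear 4 -> depth 5 -> negative (opposite of gear 4)
  gear 6: meshes with gear 5 -> depth 6 -> positive (opposite of gear 5)
Queried indices 0, 1, 2, 5, 6 -> positive, negative, positive, negative, positive

Answer: positive negative positive negative positive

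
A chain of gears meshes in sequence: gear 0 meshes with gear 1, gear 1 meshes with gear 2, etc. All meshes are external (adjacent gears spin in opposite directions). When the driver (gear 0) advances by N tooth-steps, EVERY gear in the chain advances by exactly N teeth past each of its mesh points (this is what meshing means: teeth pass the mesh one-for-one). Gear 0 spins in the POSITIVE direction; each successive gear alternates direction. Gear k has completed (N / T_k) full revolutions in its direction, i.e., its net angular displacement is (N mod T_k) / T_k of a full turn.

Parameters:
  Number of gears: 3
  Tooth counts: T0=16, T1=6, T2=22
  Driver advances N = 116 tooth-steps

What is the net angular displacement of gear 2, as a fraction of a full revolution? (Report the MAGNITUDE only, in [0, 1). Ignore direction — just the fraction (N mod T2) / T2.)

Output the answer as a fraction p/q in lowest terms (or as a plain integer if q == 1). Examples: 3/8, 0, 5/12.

Answer: 3/11

Derivation:
Chain of 3 gears, tooth counts: [16, 6, 22]
  gear 0: T0=16, direction=positive, advance = 116 mod 16 = 4 teeth = 4/16 turn
  gear 1: T1=6, direction=negative, advance = 116 mod 6 = 2 teeth = 2/6 turn
  gear 2: T2=22, direction=positive, advance = 116 mod 22 = 6 teeth = 6/22 turn
Gear 2: 116 mod 22 = 6
Fraction = 6 / 22 = 3/11 (gcd(6,22)=2) = 3/11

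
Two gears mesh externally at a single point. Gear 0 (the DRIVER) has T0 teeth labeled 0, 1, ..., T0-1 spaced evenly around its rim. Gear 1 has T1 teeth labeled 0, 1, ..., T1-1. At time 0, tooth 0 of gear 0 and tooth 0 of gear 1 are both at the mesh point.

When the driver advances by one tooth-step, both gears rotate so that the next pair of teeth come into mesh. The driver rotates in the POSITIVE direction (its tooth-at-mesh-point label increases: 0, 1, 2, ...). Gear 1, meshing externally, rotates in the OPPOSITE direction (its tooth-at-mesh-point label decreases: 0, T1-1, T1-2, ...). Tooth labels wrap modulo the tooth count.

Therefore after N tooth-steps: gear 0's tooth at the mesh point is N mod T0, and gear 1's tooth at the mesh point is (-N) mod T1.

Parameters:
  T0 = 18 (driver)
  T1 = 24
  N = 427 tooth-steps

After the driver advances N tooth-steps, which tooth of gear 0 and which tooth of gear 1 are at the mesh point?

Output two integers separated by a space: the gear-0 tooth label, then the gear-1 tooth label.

Answer: 13 5

Derivation:
Gear 0 (driver, T0=18): tooth at mesh = N mod T0
  427 = 23 * 18 + 13, so 427 mod 18 = 13
  gear 0 tooth = 13
Gear 1 (driven, T1=24): tooth at mesh = (-N) mod T1
  427 = 17 * 24 + 19, so 427 mod 24 = 19
  (-427) mod 24 = (-19) mod 24 = 24 - 19 = 5
Mesh after 427 steps: gear-0 tooth 13 meets gear-1 tooth 5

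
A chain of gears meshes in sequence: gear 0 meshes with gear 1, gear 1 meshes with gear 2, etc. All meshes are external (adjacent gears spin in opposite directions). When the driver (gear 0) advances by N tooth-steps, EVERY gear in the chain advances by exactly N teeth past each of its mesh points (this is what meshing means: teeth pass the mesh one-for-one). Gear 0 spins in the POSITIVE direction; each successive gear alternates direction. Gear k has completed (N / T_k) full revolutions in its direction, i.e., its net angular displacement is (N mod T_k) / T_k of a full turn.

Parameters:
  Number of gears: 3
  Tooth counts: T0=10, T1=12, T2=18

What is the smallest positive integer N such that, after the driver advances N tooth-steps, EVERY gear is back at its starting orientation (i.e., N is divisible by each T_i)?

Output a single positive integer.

Answer: 180

Derivation:
Gear k returns to start when N is a multiple of T_k.
All gears at start simultaneously when N is a common multiple of [10, 12, 18]; the smallest such N is lcm(10, 12, 18).
Start: lcm = T0 = 10
Fold in T1=12: gcd(10, 12) = 2; lcm(10, 12) = 10 * 12 / 2 = 120 / 2 = 60
Fold in T2=18: gcd(60, 18) = 6; lcm(60, 18) = 60 * 18 / 6 = 1080 / 6 = 180
Full cycle length = 180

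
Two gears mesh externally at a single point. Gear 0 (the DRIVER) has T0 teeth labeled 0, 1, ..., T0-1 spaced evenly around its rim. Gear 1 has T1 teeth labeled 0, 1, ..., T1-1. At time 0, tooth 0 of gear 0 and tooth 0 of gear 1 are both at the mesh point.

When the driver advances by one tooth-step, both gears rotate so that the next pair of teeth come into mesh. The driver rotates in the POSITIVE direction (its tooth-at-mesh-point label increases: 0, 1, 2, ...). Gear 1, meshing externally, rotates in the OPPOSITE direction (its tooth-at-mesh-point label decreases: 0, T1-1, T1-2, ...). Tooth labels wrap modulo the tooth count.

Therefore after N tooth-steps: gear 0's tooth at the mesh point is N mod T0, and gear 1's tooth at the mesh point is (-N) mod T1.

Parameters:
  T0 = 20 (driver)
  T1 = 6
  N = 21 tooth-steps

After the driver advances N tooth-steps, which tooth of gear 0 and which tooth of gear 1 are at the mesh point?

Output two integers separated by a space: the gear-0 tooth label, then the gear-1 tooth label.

Answer: 1 3

Derivation:
Gear 0 (driver, T0=20): tooth at mesh = N mod T0
  21 = 1 * 20 + 1, so 21 mod 20 = 1
  gear 0 tooth = 1
Gear 1 (driven, T1=6): tooth at mesh = (-N) mod T1
  21 = 3 * 6 + 3, so 21 mod 6 = 3
  (-21) mod 6 = (-3) mod 6 = 6 - 3 = 3
Mesh after 21 steps: gear-0 tooth 1 meets gear-1 tooth 3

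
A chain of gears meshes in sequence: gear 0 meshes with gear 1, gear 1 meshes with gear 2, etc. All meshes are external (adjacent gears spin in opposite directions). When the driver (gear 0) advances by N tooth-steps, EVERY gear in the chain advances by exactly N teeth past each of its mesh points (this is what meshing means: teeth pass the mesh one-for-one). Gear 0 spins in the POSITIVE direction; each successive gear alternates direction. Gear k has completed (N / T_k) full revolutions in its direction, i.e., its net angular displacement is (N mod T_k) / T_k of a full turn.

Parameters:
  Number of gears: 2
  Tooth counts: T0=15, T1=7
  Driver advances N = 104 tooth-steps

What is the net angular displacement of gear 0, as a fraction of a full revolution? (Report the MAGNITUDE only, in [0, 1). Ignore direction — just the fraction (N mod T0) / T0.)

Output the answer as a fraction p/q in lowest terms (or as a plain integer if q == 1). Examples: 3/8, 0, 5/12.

Answer: 14/15

Derivation:
Chain of 2 gears, tooth counts: [15, 7]
  gear 0: T0=15, direction=positive, advance = 104 mod 15 = 14 teeth = 14/15 turn
  gear 1: T1=7, direction=negative, advance = 104 mod 7 = 6 teeth = 6/7 turn
Gear 0: 104 mod 15 = 14
Fraction = 14 / 15 = 14/15 (gcd(14,15)=1) = 14/15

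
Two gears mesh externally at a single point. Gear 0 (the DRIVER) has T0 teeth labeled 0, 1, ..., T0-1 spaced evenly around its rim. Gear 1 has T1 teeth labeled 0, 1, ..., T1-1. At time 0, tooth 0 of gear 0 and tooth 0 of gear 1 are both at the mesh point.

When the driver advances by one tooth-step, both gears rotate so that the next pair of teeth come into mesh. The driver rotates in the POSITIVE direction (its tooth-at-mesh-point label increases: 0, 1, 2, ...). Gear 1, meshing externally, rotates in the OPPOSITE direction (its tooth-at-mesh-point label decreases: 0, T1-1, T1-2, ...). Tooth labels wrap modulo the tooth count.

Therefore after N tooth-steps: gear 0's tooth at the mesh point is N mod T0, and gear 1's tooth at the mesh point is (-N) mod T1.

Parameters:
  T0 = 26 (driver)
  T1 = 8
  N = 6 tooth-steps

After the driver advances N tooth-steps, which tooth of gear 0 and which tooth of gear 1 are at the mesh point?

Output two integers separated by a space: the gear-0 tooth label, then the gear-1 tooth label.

Answer: 6 2

Derivation:
Gear 0 (driver, T0=26): tooth at mesh = N mod T0
  6 = 0 * 26 + 6, so 6 mod 26 = 6
  gear 0 tooth = 6
Gear 1 (driven, T1=8): tooth at mesh = (-N) mod T1
  6 = 0 * 8 + 6, so 6 mod 8 = 6
  (-6) mod 8 = (-6) mod 8 = 8 - 6 = 2
Mesh after 6 steps: gear-0 tooth 6 meets gear-1 tooth 2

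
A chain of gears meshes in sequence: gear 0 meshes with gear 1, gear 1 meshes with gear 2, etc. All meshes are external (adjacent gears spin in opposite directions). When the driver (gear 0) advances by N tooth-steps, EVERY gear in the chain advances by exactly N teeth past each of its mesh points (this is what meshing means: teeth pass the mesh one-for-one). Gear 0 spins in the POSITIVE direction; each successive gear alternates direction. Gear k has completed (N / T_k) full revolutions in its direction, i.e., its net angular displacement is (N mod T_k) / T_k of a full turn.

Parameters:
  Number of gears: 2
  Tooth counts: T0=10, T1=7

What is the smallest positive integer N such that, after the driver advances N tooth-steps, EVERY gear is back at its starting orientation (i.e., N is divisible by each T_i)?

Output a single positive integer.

Answer: 70

Derivation:
Gear k returns to start when N is a multiple of T_k.
All gears at start simultaneously when N is a common multiple of [10, 7]; the smallest such N is lcm(10, 7).
Start: lcm = T0 = 10
Fold in T1=7: gcd(10, 7) = 1; lcm(10, 7) = 10 * 7 / 1 = 70 / 1 = 70
Full cycle length = 70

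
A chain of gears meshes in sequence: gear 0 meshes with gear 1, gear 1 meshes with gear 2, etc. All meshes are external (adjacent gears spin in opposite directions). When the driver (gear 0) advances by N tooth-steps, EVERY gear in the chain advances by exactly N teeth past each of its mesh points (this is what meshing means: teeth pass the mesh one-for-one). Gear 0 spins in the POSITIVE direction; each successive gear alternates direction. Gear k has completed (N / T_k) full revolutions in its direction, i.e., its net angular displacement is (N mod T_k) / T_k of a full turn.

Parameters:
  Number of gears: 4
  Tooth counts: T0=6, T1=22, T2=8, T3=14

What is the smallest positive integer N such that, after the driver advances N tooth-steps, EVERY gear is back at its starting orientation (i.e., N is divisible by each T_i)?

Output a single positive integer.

Answer: 1848

Derivation:
Gear k returns to start when N is a multiple of T_k.
All gears at start simultaneously when N is a common multiple of [6, 22, 8, 14]; the smallest such N is lcm(6, 22, 8, 14).
Start: lcm = T0 = 6
Fold in T1=22: gcd(6, 22) = 2; lcm(6, 22) = 6 * 22 / 2 = 132 / 2 = 66
Fold in T2=8: gcd(66, 8) = 2; lcm(66, 8) = 66 * 8 / 2 = 528 / 2 = 264
Fold in T3=14: gcd(264, 14) = 2; lcm(264, 14) = 264 * 14 / 2 = 3696 / 2 = 1848
Full cycle length = 1848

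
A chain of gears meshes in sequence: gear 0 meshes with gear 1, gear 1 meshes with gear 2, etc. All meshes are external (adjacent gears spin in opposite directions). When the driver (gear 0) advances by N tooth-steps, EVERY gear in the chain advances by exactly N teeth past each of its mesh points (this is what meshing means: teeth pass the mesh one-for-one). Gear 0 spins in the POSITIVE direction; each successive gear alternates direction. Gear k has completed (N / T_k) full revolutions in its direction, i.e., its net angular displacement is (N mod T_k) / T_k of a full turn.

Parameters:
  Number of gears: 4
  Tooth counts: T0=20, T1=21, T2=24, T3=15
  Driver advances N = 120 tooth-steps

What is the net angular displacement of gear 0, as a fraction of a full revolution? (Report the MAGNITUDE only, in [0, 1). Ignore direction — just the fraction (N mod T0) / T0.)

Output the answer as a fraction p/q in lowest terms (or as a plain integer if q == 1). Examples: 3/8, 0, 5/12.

Chain of 4 gears, tooth counts: [20, 21, 24, 15]
  gear 0: T0=20, direction=positive, advance = 120 mod 20 = 0 teeth = 0/20 turn
  gear 1: T1=21, direction=negative, advance = 120 mod 21 = 15 teeth = 15/21 turn
  gear 2: T2=24, direction=positive, advance = 120 mod 24 = 0 teeth = 0/24 turn
  gear 3: T3=15, direction=negative, advance = 120 mod 15 = 0 teeth = 0/15 turn
Gear 0: 120 mod 20 = 0
Fraction = 0 / 20 = 0/1 (gcd(0,20)=20) = 0

Answer: 0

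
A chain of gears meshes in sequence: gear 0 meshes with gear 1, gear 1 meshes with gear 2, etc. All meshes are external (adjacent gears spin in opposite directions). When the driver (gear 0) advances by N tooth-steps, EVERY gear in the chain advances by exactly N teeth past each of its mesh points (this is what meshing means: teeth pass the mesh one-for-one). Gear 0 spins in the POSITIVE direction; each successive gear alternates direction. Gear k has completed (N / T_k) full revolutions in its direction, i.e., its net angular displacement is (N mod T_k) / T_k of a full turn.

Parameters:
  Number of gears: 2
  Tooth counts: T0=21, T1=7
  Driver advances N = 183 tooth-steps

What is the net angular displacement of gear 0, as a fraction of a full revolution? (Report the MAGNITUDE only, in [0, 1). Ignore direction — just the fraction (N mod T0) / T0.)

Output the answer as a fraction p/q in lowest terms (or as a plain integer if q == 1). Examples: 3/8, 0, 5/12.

Answer: 5/7

Derivation:
Chain of 2 gears, tooth counts: [21, 7]
  gear 0: T0=21, direction=positive, advance = 183 mod 21 = 15 teeth = 15/21 turn
  gear 1: T1=7, direction=negative, advance = 183 mod 7 = 1 teeth = 1/7 turn
Gear 0: 183 mod 21 = 15
Fraction = 15 / 21 = 5/7 (gcd(15,21)=3) = 5/7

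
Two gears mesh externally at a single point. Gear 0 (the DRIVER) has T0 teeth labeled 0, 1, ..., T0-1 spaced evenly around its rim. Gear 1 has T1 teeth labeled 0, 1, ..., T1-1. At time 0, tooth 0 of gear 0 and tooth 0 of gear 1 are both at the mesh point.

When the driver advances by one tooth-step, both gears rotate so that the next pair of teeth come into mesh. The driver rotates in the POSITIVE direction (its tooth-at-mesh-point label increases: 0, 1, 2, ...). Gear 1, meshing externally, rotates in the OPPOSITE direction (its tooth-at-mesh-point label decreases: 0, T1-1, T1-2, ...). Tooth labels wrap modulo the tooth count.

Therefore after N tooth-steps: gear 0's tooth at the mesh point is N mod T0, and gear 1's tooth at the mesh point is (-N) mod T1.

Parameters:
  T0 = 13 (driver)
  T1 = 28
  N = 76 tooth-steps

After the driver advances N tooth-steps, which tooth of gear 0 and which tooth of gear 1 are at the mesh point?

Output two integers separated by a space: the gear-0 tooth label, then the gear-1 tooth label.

Gear 0 (driver, T0=13): tooth at mesh = N mod T0
  76 = 5 * 13 + 11, so 76 mod 13 = 11
  gear 0 tooth = 11
Gear 1 (driven, T1=28): tooth at mesh = (-N) mod T1
  76 = 2 * 28 + 20, so 76 mod 28 = 20
  (-76) mod 28 = (-20) mod 28 = 28 - 20 = 8
Mesh after 76 steps: gear-0 tooth 11 meets gear-1 tooth 8

Answer: 11 8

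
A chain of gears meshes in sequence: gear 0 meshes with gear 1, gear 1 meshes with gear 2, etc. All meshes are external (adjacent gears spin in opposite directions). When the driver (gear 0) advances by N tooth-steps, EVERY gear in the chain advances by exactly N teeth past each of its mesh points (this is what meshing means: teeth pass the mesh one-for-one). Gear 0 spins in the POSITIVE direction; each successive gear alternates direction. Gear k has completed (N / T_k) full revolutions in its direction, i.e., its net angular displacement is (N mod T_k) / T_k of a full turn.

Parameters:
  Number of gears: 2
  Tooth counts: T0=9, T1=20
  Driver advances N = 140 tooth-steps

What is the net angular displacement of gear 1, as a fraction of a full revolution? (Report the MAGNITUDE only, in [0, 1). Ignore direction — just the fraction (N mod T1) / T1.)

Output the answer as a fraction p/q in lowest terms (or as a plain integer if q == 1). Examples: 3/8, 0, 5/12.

Chain of 2 gears, tooth counts: [9, 20]
  gear 0: T0=9, direction=positive, advance = 140 mod 9 = 5 teeth = 5/9 turn
  gear 1: T1=20, direction=negative, advance = 140 mod 20 = 0 teeth = 0/20 turn
Gear 1: 140 mod 20 = 0
Fraction = 0 / 20 = 0/1 (gcd(0,20)=20) = 0

Answer: 0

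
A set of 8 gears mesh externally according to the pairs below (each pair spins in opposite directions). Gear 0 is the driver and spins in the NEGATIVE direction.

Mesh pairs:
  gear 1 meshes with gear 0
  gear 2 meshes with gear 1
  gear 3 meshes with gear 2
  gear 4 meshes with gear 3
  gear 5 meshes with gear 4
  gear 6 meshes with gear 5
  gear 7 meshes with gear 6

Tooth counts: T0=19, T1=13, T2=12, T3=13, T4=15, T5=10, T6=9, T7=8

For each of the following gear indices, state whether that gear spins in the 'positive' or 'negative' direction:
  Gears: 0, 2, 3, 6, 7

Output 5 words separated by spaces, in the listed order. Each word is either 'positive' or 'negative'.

Answer: negative negative positive negative positive

Derivation:
Gear 0 (driver): negative (depth 0)
  gear 1: meshes with gear 0 -> depth 1 -> positive (opposite of gear 0)
  gear 2: meshes with gear 1 -> depth 2 -> negative (opposite of gear 1)
  gear 3: meshes with gear 2 -> depth 3 -> positive (opposite of gear 2)
  gear 4: meshes with gear 3 -> depth 4 -> negative (opposite of gear 3)
  gear 5: meshes with gear 4 -> depth 5 -> positive (opposite of gear 4)
  gear 6: meshes with gear 5 -> depth 6 -> negative (opposite of gear 5)
  gear 7: meshes with gear 6 -> depth 7 -> positive (opposite of gear 6)
Queried indices 0, 2, 3, 6, 7 -> negative, negative, positive, negative, positive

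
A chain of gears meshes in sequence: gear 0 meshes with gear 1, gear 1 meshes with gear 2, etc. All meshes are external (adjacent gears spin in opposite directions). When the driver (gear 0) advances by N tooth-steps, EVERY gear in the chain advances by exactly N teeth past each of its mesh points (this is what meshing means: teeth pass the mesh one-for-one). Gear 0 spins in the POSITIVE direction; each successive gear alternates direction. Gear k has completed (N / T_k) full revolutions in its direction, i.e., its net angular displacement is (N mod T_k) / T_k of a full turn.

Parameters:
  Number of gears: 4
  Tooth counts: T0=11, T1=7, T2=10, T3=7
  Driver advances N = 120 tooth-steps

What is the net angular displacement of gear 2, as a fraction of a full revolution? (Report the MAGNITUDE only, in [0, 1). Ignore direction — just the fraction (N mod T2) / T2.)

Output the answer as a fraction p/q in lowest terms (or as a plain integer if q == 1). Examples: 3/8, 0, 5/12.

Answer: 0

Derivation:
Chain of 4 gears, tooth counts: [11, 7, 10, 7]
  gear 0: T0=11, direction=positive, advance = 120 mod 11 = 10 teeth = 10/11 turn
  gear 1: T1=7, direction=negative, advance = 120 mod 7 = 1 teeth = 1/7 turn
  gear 2: T2=10, direction=positive, advance = 120 mod 10 = 0 teeth = 0/10 turn
  gear 3: T3=7, direction=negative, advance = 120 mod 7 = 1 teeth = 1/7 turn
Gear 2: 120 mod 10 = 0
Fraction = 0 / 10 = 0/1 (gcd(0,10)=10) = 0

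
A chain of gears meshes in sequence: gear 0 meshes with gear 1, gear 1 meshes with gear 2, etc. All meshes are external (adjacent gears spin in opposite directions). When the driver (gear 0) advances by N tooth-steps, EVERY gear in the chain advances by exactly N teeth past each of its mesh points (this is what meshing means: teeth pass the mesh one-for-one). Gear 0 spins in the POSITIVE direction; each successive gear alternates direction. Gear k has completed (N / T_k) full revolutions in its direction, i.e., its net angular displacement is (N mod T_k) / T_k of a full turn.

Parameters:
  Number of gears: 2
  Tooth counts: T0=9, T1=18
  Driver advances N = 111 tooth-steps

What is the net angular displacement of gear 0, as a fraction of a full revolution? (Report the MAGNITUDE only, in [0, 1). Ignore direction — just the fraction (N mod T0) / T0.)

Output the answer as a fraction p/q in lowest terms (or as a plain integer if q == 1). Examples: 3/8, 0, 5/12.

Answer: 1/3

Derivation:
Chain of 2 gears, tooth counts: [9, 18]
  gear 0: T0=9, direction=positive, advance = 111 mod 9 = 3 teeth = 3/9 turn
  gear 1: T1=18, direction=negative, advance = 111 mod 18 = 3 teeth = 3/18 turn
Gear 0: 111 mod 9 = 3
Fraction = 3 / 9 = 1/3 (gcd(3,9)=3) = 1/3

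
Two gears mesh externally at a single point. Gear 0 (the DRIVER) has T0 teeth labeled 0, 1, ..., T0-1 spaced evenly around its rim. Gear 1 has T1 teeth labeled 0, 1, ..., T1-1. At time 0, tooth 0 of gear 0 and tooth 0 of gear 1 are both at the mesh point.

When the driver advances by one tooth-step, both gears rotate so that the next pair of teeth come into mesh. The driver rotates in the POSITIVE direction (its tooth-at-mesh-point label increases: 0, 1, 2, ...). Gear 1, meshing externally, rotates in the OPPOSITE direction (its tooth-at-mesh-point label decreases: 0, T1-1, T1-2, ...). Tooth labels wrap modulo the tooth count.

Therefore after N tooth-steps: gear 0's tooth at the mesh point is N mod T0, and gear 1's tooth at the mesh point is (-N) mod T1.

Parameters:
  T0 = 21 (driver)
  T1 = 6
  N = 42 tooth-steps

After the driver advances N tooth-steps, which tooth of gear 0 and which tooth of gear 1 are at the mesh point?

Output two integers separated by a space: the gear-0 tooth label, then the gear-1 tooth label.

Answer: 0 0

Derivation:
Gear 0 (driver, T0=21): tooth at mesh = N mod T0
  42 = 2 * 21 + 0, so 42 mod 21 = 0
  gear 0 tooth = 0
Gear 1 (driven, T1=6): tooth at mesh = (-N) mod T1
  42 = 7 * 6 + 0, so 42 mod 6 = 0
  (-42) mod 6 = 0
Mesh after 42 steps: gear-0 tooth 0 meets gear-1 tooth 0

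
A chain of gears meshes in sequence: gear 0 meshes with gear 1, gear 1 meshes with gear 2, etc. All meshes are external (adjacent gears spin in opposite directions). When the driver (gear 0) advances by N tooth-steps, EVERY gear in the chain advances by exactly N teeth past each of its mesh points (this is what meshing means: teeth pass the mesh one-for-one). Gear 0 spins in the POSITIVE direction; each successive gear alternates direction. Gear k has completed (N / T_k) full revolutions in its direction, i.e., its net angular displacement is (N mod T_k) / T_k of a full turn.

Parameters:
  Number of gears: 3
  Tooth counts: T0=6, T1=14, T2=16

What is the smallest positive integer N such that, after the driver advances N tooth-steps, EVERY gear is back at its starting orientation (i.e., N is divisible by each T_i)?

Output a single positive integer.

Answer: 336

Derivation:
Gear k returns to start when N is a multiple of T_k.
All gears at start simultaneously when N is a common multiple of [6, 14, 16]; the smallest such N is lcm(6, 14, 16).
Start: lcm = T0 = 6
Fold in T1=14: gcd(6, 14) = 2; lcm(6, 14) = 6 * 14 / 2 = 84 / 2 = 42
Fold in T2=16: gcd(42, 16) = 2; lcm(42, 16) = 42 * 16 / 2 = 672 / 2 = 336
Full cycle length = 336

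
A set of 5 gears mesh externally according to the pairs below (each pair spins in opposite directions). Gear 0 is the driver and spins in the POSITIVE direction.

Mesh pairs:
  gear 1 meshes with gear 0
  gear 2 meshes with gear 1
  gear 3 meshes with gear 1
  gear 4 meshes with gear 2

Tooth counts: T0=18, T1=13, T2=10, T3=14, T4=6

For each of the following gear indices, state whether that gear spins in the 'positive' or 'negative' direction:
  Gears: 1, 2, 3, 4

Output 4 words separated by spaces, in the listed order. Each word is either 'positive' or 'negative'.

Gear 0 (driver): positive (depth 0)
  gear 1: meshes with gear 0 -> depth 1 -> negative (opposite of gear 0)
  gear 2: meshes with gear 1 -> depth 2 -> positive (opposite of gear 1)
  gear 3: meshes with gear 1 -> depth 2 -> positive (opposite of gear 1)
  gear 4: meshes with gear 2 -> depth 3 -> negative (opposite of gear 2)
Queried indices 1, 2, 3, 4 -> negative, positive, positive, negative

Answer: negative positive positive negative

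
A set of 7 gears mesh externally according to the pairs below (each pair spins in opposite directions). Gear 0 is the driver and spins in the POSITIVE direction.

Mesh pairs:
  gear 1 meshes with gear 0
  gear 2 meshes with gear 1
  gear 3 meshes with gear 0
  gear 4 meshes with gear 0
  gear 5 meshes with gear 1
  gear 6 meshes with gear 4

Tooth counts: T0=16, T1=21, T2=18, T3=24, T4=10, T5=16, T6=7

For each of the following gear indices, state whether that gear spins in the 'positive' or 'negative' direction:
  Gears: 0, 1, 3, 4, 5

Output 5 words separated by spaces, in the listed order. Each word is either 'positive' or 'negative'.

Answer: positive negative negative negative positive

Derivation:
Gear 0 (driver): positive (depth 0)
  gear 1: meshes with gear 0 -> depth 1 -> negative (opposite of gear 0)
  gear 2: meshes with gear 1 -> depth 2 -> positive (opposite of gear 1)
  gear 3: meshes with gear 0 -> depth 1 -> negative (opposite of gear 0)
  gear 4: meshes with gear 0 -> depth 1 -> negative (opposite of gear 0)
  gear 5: meshes with gear 1 -> depth 2 -> positive (opposite of gear 1)
  gear 6: meshes with gear 4 -> depth 2 -> positive (opposite of gear 4)
Queried indices 0, 1, 3, 4, 5 -> positive, negative, negative, negative, positive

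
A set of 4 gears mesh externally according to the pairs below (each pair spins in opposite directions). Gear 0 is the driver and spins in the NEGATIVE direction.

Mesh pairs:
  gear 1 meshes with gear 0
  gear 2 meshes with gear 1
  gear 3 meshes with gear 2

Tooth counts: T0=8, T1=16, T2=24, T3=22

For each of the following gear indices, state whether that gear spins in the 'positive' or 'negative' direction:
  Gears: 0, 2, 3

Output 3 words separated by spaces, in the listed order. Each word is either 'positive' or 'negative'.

Answer: negative negative positive

Derivation:
Gear 0 (driver): negative (depth 0)
  gear 1: meshes with gear 0 -> depth 1 -> positive (opposite of gear 0)
  gear 2: meshes with gear 1 -> depth 2 -> negative (opposite of gear 1)
  gear 3: meshes with gear 2 -> depth 3 -> positive (opposite of gear 2)
Queried indices 0, 2, 3 -> negative, negative, positive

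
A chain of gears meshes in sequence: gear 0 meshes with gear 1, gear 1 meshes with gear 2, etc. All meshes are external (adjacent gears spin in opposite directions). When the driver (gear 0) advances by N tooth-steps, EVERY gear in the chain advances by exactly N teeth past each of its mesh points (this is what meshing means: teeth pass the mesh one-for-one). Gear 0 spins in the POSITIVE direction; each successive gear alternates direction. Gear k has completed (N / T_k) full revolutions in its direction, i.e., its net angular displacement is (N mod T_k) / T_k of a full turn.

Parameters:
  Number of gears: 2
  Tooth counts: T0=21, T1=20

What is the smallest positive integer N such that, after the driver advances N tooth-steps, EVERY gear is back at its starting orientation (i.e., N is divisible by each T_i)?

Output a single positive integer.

Gear k returns to start when N is a multiple of T_k.
All gears at start simultaneously when N is a common multiple of [21, 20]; the smallest such N is lcm(21, 20).
Start: lcm = T0 = 21
Fold in T1=20: gcd(21, 20) = 1; lcm(21, 20) = 21 * 20 / 1 = 420 / 1 = 420
Full cycle length = 420

Answer: 420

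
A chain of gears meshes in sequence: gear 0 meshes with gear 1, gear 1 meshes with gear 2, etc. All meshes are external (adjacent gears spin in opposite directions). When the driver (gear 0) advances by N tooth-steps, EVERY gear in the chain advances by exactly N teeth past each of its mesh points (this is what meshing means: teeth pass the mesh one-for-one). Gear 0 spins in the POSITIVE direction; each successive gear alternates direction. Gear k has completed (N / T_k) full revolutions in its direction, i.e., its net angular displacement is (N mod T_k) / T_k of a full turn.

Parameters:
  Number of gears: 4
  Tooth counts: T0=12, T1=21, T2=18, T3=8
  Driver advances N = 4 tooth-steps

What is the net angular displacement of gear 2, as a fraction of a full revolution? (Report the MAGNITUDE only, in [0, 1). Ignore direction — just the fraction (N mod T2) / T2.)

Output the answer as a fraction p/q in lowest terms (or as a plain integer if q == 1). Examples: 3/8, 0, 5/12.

Answer: 2/9

Derivation:
Chain of 4 gears, tooth counts: [12, 21, 18, 8]
  gear 0: T0=12, direction=positive, advance = 4 mod 12 = 4 teeth = 4/12 turn
  gear 1: T1=21, direction=negative, advance = 4 mod 21 = 4 teeth = 4/21 turn
  gear 2: T2=18, direction=positive, advance = 4 mod 18 = 4 teeth = 4/18 turn
  gear 3: T3=8, direction=negative, advance = 4 mod 8 = 4 teeth = 4/8 turn
Gear 2: 4 mod 18 = 4
Fraction = 4 / 18 = 2/9 (gcd(4,18)=2) = 2/9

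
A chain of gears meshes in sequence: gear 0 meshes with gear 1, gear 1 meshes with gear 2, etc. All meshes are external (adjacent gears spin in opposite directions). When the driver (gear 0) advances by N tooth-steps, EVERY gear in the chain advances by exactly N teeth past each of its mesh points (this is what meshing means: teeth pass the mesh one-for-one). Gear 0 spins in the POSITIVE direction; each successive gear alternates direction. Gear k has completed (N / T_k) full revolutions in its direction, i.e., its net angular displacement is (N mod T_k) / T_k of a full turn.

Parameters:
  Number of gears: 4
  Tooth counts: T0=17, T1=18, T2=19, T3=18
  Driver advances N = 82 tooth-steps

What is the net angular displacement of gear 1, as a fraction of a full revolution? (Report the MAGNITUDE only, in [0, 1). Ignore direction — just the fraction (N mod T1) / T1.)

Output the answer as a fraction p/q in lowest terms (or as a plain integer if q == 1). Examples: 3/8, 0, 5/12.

Chain of 4 gears, tooth counts: [17, 18, 19, 18]
  gear 0: T0=17, direction=positive, advance = 82 mod 17 = 14 teeth = 14/17 turn
  gear 1: T1=18, direction=negative, advance = 82 mod 18 = 10 teeth = 10/18 turn
  gear 2: T2=19, direction=positive, advance = 82 mod 19 = 6 teeth = 6/19 turn
  gear 3: T3=18, direction=negative, advance = 82 mod 18 = 10 teeth = 10/18 turn
Gear 1: 82 mod 18 = 10
Fraction = 10 / 18 = 5/9 (gcd(10,18)=2) = 5/9

Answer: 5/9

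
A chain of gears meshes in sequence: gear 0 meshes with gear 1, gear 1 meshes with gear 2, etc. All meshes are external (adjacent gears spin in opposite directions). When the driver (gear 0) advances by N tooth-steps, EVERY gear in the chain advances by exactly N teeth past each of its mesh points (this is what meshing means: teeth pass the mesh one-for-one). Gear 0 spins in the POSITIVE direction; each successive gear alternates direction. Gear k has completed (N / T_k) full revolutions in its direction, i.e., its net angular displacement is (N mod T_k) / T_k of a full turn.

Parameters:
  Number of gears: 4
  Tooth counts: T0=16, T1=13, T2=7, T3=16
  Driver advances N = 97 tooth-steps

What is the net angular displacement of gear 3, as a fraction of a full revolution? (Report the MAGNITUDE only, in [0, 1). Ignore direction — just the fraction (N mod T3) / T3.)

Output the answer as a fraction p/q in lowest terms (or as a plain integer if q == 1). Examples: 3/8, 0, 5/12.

Answer: 1/16

Derivation:
Chain of 4 gears, tooth counts: [16, 13, 7, 16]
  gear 0: T0=16, direction=positive, advance = 97 mod 16 = 1 teeth = 1/16 turn
  gear 1: T1=13, direction=negative, advance = 97 mod 13 = 6 teeth = 6/13 turn
  gear 2: T2=7, direction=positive, advance = 97 mod 7 = 6 teeth = 6/7 turn
  gear 3: T3=16, direction=negative, advance = 97 mod 16 = 1 teeth = 1/16 turn
Gear 3: 97 mod 16 = 1
Fraction = 1 / 16 = 1/16 (gcd(1,16)=1) = 1/16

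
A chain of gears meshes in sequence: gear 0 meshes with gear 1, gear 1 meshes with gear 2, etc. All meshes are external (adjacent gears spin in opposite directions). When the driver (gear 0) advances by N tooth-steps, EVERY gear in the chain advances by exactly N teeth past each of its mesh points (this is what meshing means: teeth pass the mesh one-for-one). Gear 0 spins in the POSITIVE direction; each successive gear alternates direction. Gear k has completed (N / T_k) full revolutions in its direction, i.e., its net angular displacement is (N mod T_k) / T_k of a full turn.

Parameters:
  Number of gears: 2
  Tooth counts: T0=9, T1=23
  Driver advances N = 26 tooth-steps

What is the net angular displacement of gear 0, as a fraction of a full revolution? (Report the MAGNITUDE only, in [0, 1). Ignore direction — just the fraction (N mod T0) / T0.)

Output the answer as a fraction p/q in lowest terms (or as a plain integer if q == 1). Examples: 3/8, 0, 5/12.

Answer: 8/9

Derivation:
Chain of 2 gears, tooth counts: [9, 23]
  gear 0: T0=9, direction=positive, advance = 26 mod 9 = 8 teeth = 8/9 turn
  gear 1: T1=23, direction=negative, advance = 26 mod 23 = 3 teeth = 3/23 turn
Gear 0: 26 mod 9 = 8
Fraction = 8 / 9 = 8/9 (gcd(8,9)=1) = 8/9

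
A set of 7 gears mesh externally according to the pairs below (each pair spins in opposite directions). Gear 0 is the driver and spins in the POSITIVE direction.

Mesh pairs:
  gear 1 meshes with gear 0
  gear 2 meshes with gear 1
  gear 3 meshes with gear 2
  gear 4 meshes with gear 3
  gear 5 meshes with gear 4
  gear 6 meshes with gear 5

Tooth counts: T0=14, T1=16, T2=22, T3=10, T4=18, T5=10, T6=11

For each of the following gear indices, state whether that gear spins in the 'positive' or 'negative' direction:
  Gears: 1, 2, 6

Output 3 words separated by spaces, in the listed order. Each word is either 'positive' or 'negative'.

Gear 0 (driver): positive (depth 0)
  gear 1: meshes with gear 0 -> depth 1 -> negative (opposite of gear 0)
  gear 2: meshes with gear 1 -> depth 2 -> positive (opposite of gear 1)
  gear 3: meshes with gear 2 -> depth 3 -> negative (opposite of gear 2)
  gear 4: meshes with gear 3 -> depth 4 -> positive (opposite of gear 3)
  gear 5: meshes with gear 4 -> depth 5 -> negative (opposite of gear 4)
  gear 6: meshes with gear 5 -> depth 6 -> positive (opposite of gear 5)
Queried indices 1, 2, 6 -> negative, positive, positive

Answer: negative positive positive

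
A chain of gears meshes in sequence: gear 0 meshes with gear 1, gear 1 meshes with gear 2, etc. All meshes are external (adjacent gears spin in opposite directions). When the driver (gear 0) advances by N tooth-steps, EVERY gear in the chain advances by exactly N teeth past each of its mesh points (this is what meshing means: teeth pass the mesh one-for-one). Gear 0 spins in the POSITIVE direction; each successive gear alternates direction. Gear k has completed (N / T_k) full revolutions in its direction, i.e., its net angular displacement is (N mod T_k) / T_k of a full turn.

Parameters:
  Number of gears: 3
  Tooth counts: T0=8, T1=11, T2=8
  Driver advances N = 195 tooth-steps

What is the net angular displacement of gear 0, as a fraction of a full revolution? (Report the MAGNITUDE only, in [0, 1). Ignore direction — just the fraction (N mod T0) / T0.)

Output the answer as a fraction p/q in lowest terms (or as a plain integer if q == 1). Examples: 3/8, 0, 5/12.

Answer: 3/8

Derivation:
Chain of 3 gears, tooth counts: [8, 11, 8]
  gear 0: T0=8, direction=positive, advance = 195 mod 8 = 3 teeth = 3/8 turn
  gear 1: T1=11, direction=negative, advance = 195 mod 11 = 8 teeth = 8/11 turn
  gear 2: T2=8, direction=positive, advance = 195 mod 8 = 3 teeth = 3/8 turn
Gear 0: 195 mod 8 = 3
Fraction = 3 / 8 = 3/8 (gcd(3,8)=1) = 3/8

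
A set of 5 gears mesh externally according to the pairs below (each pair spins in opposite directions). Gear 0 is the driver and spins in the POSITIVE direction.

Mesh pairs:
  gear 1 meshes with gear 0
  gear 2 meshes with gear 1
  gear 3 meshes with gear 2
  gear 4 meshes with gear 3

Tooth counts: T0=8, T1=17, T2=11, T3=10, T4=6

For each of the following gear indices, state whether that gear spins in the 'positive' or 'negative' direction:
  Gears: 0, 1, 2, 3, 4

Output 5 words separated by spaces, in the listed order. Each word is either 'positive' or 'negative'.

Gear 0 (driver): positive (depth 0)
  gear 1: meshes with gear 0 -> depth 1 -> negative (opposite of gear 0)
  gear 2: meshes with gear 1 -> depth 2 -> positive (opposite of gear 1)
  gear 3: meshes with gear 2 -> depth 3 -> negative (opposite of gear 2)
  gear 4: meshes with gear 3 -> depth 4 -> positive (opposite of gear 3)
Queried indices 0, 1, 2, 3, 4 -> positive, negative, positive, negative, positive

Answer: positive negative positive negative positive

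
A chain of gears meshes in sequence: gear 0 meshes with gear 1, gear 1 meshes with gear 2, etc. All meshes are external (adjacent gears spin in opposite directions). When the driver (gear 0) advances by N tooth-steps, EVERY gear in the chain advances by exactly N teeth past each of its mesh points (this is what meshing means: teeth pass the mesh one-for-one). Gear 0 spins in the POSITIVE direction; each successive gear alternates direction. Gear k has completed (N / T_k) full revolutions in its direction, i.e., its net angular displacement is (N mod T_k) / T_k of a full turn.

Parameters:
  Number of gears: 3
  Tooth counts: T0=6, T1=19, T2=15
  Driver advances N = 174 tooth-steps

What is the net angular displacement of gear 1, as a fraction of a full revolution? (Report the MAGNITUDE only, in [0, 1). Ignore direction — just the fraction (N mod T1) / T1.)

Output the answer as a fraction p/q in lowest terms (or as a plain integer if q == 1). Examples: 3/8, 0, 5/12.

Answer: 3/19

Derivation:
Chain of 3 gears, tooth counts: [6, 19, 15]
  gear 0: T0=6, direction=positive, advance = 174 mod 6 = 0 teeth = 0/6 turn
  gear 1: T1=19, direction=negative, advance = 174 mod 19 = 3 teeth = 3/19 turn
  gear 2: T2=15, direction=positive, advance = 174 mod 15 = 9 teeth = 9/15 turn
Gear 1: 174 mod 19 = 3
Fraction = 3 / 19 = 3/19 (gcd(3,19)=1) = 3/19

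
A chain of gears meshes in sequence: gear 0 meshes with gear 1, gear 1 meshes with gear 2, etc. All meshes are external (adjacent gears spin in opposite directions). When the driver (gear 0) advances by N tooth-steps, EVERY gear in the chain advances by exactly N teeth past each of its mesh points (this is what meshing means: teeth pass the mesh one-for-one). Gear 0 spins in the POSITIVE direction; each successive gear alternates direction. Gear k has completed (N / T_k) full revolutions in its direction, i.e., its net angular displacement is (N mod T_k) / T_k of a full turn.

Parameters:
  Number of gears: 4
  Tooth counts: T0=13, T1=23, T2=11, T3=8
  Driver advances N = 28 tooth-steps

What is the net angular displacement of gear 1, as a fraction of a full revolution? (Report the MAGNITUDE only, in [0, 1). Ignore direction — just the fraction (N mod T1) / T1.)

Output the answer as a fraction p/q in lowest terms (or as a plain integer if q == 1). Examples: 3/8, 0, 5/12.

Chain of 4 gears, tooth counts: [13, 23, 11, 8]
  gear 0: T0=13, direction=positive, advance = 28 mod 13 = 2 teeth = 2/13 turn
  gear 1: T1=23, direction=negative, advance = 28 mod 23 = 5 teeth = 5/23 turn
  gear 2: T2=11, direction=positive, advance = 28 mod 11 = 6 teeth = 6/11 turn
  gear 3: T3=8, direction=negative, advance = 28 mod 8 = 4 teeth = 4/8 turn
Gear 1: 28 mod 23 = 5
Fraction = 5 / 23 = 5/23 (gcd(5,23)=1) = 5/23

Answer: 5/23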